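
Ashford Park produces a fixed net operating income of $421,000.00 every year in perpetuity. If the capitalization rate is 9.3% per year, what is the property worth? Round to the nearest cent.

$4526881.72

Level perpetuity: PV = C / r = $421,000.00 / 0.093 = $4,526,881.72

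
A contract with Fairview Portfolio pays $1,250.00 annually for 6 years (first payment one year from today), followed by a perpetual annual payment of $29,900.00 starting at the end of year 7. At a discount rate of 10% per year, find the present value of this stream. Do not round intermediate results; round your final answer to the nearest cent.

$174221.78

PV of 6-year annuity: $1,250.00 × [1 − (1+0.1)^−6] / 0.1 = 5444.07587
Perpetuity value at year 6: $29,900.00 / 0.1 = 299000.00000
PV of perpetuity: 299000.00000 / (1+0.1)^6 = 168777.70509
Total PV = 5444.07587 + 168777.70509 = 174221.78096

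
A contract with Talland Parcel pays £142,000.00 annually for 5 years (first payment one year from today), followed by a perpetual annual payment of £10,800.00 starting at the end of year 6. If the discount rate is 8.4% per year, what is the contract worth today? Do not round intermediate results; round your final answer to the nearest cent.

£646938.50

PV of 5-year annuity: £142,000.00 × [1 − (1+0.084)^−5] / 0.084 = 561037.53563
Perpetuity value at year 5: £10,800.00 / 0.084 = 128571.42857
PV of perpetuity: 128571.42857 / (1+0.084)^5 = 85900.96811
Total PV = 561037.53563 + 85900.96811 = 646938.50375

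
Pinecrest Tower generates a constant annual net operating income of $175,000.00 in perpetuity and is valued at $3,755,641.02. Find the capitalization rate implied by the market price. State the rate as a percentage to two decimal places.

4.66%

P = C/r ⇒ r = C/P = $175,000.00/$3,755,641.02 = 0.046597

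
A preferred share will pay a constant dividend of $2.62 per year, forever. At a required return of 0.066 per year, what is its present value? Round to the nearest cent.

Level perpetuity: PV = C / r = $2.62 / 0.066 = $39.70

$39.70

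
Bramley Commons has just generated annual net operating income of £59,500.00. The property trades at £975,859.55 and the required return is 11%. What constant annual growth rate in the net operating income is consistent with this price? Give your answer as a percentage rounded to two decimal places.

P = D₀(1+g)/(r−g) ⇒ P(r−g) = D₀(1+g) ⇒ g(P+D₀) = P·r − D₀
g = (P·r − D₀)/(P + D₀) = (£975,859.55×0.11 − £59,500.00) / (£975,859.55 + £59,500.00) = 0.046211

4.62%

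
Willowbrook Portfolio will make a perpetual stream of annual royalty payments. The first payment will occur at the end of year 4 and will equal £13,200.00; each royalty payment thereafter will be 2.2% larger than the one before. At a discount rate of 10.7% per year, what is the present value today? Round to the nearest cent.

Value at end of year 3: C₁ / (r − g) = £13,200.00 / (0.107 − 0.022) = £155,294.1176
Discount to today: PV = £155,294.1176 / (1 + 0.107)^3 = £155,294.1176 / 1.356572 = £114,475.39

£114475.39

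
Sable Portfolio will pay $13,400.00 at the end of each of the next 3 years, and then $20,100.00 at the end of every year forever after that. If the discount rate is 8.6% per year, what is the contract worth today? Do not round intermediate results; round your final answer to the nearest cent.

PV of 3-year annuity: $13,400.00 × [1 − (1+0.086)^−3] / 0.086 = 34162.62069
Perpetuity value at year 3: $20,100.00 / 0.086 = 233720.93023
PV of perpetuity: 233720.93023 / (1+0.086)^3 = 182476.99919
Total PV = 34162.62069 + 182476.99919 = 216639.61989

$216639.62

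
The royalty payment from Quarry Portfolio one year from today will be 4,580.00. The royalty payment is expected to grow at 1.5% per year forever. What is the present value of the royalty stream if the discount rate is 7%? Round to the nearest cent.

Growing perpetuity: P = D₁ / (r − g) = 4,580.0000 / (0.07 − 0.015) = 83,272.73

83272.73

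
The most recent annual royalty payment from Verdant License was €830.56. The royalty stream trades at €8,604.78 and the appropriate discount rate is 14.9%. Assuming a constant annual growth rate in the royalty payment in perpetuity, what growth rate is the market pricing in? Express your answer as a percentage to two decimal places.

P = D₀(1+g)/(r−g) ⇒ P(r−g) = D₀(1+g) ⇒ g(P+D₀) = P·r − D₀
g = (P·r − D₀)/(P + D₀) = (€8,604.78×0.149 − €830.56) / (€8,604.78 + €830.56) = 0.047858

4.79%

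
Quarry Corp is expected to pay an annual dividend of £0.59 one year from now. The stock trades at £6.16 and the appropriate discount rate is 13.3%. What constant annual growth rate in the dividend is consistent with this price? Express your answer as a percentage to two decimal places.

3.72%

P = D₁/(r−g) ⇒ g = r − D₁/P = 0.133 − £0.59/£6.16 = 0.037221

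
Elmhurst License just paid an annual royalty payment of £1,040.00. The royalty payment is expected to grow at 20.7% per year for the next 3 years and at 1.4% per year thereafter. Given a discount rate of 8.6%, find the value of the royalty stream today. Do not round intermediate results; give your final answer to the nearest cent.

£23976.43

D_1 = 1255.28000
D_2 = 1515.12296
D_3 = 1828.75341
Terminal value at year 3: TV = D_3×(1+g_2)/(r−g_2) = 1854.35596/0.072 = 25754.94390
P_0 = D_1/(1+r)^1 + D_2/(1+r)^2 + D_3/(1+r)^3 + TV/(1+r)^3
    = 1155.87477 + 1284.66008 + 1427.79440 + 20108.10445 = 23976.43370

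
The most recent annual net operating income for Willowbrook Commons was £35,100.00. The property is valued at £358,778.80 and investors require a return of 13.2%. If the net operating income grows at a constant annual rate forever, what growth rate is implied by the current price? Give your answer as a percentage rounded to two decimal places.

3.11%

P = D₀(1+g)/(r−g) ⇒ P(r−g) = D₀(1+g) ⇒ g(P+D₀) = P·r − D₀
g = (P·r − D₀)/(P + D₀) = (£358,778.80×0.132 − £35,100.00) / (£358,778.80 + £35,100.00) = 0.031123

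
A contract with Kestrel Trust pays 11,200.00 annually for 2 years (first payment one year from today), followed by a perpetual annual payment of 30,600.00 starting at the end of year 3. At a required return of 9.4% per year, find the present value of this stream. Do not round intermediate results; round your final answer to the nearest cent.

291589.42

PV of 2-year annuity: 11,200.00 × [1 − (1+0.094)^−2] / 0.094 = 19595.66724
Perpetuity value at year 2: 30,600.00 / 0.094 = 325531.91489
PV of perpetuity: 325531.91489 / (1+0.094)^2 = 271993.75261
Total PV = 19595.66724 + 271993.75261 = 291589.41985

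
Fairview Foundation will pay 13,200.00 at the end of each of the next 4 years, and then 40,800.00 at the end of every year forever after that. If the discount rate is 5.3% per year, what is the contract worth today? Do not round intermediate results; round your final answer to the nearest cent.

672621.27

PV of 4-year annuity: 13,200.00 × [1 − (1+0.053)^−4] / 0.053 = 46482.19649
Perpetuity value at year 4: 40,800.00 / 0.053 = 769811.32075
PV of perpetuity: 769811.32075 / (1+0.053)^4 = 626139.07705
Total PV = 46482.19649 + 626139.07705 = 672621.27354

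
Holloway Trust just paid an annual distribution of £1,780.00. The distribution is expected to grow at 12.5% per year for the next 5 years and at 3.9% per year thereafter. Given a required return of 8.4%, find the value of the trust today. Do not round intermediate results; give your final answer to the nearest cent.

£59443.35

D_1 = 2002.50000
D_2 = 2252.81250
D_3 = 2534.41406
D_4 = 2851.21582
D_5 = 3207.61780
Terminal value at year 5: TV = D_5×(1+g_2)/(r−g_2) = 3332.71489/0.045 = 74060.33093
P_0 = D_1/(1+r)^1 + D_2/(1+r)^2 + D_3/(1+r)^3 + D_4/(1+r)^4 + D_5/(1+r)^5 + TV/(1+r)^5
    = 1847.32472 + 1917.19586 + 1989.70973 + 2064.96628 + 2143.06924 + 49481.08765 = 59443.35348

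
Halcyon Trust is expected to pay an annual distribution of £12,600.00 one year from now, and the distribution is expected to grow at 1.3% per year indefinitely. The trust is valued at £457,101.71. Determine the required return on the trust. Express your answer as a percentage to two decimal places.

4.06%

P = D₁/(r − g) ⇒ r = D₁/P + g = £12,600.0000/£457,101.71 + 0.013 = 0.027565 + 0.013 = 0.040565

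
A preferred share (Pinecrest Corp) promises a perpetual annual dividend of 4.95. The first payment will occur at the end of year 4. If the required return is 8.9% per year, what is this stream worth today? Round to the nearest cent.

Value at end of year 3: C / r = 4.95 / 0.089 = 55.6180
Discount to today: PV = 55.6180 / (1 + 0.089)^3 = 55.6180 / 1.291468 = 43.07

43.07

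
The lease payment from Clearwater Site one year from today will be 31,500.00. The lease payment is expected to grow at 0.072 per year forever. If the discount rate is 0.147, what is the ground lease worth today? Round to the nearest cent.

420000.00

Growing perpetuity: P = D₁ / (r − g) = 31,500.0000 / (0.147 − 0.072) = 420,000.00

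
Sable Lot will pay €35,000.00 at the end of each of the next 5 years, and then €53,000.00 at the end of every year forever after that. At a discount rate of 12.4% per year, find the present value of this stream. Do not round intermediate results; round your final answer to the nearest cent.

PV of 5-year annuity: €35,000.00 × [1 − (1+0.124)^−5] / 0.124 = 124926.88340
Perpetuity value at year 5: €53,000.00 / 0.124 = 427419.35484
PV of perpetuity: 427419.35484 / (1+0.124)^5 = 238244.35998
Total PV = 124926.88340 + 238244.35998 = 363171.24338

€363171.24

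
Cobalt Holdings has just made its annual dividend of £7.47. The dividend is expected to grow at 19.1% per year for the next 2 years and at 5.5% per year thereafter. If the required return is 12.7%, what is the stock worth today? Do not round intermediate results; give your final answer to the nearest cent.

D_1 = 8.89677
D_2 = 10.59605
Terminal value at year 2: TV = D_2×(1+g_2)/(r−g_2) = 11.17884/0.072 = 155.26161
P_0 = D_1/(1+r)^1 + D_2/(1+r)^2 + TV/(1+r)^2
    = 7.89421 + 8.34250 + 122.24082 = 138.47753

£138.48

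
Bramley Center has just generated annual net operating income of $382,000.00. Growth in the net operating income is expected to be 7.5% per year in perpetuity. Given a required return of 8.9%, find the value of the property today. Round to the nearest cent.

D₁ = D₀ × (1 + g) = $382,000.00 × 1.075 = $410,650.0000
Growing perpetuity: P = D₁ / (r − g) = $410,650.0000 / (0.089 − 0.075) = $29,332,142.86

$29332142.86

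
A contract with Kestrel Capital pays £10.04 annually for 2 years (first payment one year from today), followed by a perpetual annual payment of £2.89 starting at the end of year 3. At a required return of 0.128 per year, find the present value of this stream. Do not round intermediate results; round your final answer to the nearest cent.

PV of 2-year annuity: £10.04 × [1 − (1+0.128)^−2] / 0.128 = 16.79141
Perpetuity value at year 2: £2.89 / 0.128 = 22.57812
PV of perpetuity: 22.57812 / (1+0.128)^2 = 17.74474
Total PV = 16.79141 + 17.74474 = 34.53615

£34.54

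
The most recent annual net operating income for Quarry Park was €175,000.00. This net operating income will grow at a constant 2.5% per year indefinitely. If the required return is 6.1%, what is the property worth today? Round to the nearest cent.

€4982638.89

D₁ = D₀ × (1 + g) = €175,000.00 × 1.025 = €179,375.0000
Growing perpetuity: P = D₁ / (r − g) = €179,375.0000 / (0.061 − 0.025) = €4,982,638.89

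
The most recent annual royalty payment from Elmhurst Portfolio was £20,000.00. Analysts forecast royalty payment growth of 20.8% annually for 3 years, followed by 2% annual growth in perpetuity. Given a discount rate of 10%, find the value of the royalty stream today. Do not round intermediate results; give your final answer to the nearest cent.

D_1 = 24160.00000
D_2 = 29185.28000
D_3 = 35255.81824
Terminal value at year 3: TV = D_3×(1+g_2)/(r−g_2) = 35960.93460/0.08 = 449511.68256
P_0 = D_1/(1+r)^1 + D_2/(1+r)^2 + D_3/(1+r)^3 + TV/(1+r)^3
    = 21963.63636 + 24120.06612 + 26488.21806 + 337724.78029 = 410296.70083

£410296.70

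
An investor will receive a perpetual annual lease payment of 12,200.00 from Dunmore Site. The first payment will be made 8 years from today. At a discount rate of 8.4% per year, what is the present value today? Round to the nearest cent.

Value at end of year 7: C / r = 12,200.00 / 0.084 = 145,238.0952
Discount to today: PV = 145,238.0952 / (1 + 0.084)^7 = 145,238.0952 / 1.758754 = 82,580.13

82580.13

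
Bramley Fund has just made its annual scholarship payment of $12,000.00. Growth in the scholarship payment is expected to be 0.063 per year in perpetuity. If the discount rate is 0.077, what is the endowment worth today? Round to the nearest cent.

D₁ = D₀ × (1 + g) = $12,000.00 × 1.063 = $12,756.0000
Growing perpetuity: P = D₁ / (r − g) = $12,756.0000 / (0.077 − 0.063) = $911,142.86

$911142.86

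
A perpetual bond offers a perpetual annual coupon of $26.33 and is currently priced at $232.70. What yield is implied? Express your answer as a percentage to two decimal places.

11.31%

P = C/r ⇒ r = C/P = $26.33/$232.70 = 0.113150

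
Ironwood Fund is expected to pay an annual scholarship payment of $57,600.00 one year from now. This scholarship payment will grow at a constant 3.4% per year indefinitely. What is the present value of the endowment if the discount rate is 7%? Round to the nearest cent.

$1600000.00

Growing perpetuity: P = D₁ / (r − g) = $57,600.0000 / (0.07 − 0.034) = $1,600,000.00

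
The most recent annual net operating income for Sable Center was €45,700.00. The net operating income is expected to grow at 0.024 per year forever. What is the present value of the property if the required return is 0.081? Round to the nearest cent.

€820996.49

D₁ = D₀ × (1 + g) = €45,700.00 × 1.024 = €46,796.8000
Growing perpetuity: P = D₁ / (r − g) = €46,796.8000 / (0.081 − 0.024) = €820,996.49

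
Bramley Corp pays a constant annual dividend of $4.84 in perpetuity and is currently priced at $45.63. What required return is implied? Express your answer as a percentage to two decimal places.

P = C/r ⇒ r = C/P = $4.84/$45.63 = 0.106071

10.61%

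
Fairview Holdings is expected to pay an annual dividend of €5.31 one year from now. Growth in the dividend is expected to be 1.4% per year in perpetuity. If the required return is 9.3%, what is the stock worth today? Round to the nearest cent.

Growing perpetuity: P = D₁ / (r − g) = €5.3100 / (0.093 − 0.014) = €67.22

€67.22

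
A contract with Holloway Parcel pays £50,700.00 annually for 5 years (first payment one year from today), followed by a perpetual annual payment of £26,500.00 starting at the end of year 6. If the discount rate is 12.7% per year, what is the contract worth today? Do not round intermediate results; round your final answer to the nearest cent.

£294405.17

PV of 5-year annuity: £50,700.00 × [1 − (1+0.127)^−5] / 0.127 = 179636.70519
Perpetuity value at year 5: £26,500.00 / 0.127 = 208661.41732
PV of perpetuity: 208661.41732 / (1+0.127)^5 = 114768.46491
Total PV = 179636.70519 + 114768.46491 = 294405.17009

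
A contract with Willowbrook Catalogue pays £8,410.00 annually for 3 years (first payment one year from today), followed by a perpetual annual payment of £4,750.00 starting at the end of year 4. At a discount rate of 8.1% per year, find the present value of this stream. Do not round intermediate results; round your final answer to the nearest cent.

PV of 3-year annuity: £8,410.00 × [1 − (1+0.081)^−3] / 0.081 = 21634.33786
Perpetuity value at year 3: £4,750.00 / 0.081 = 58641.97531
PV of perpetuity: 58641.97531 / (1+0.081)^3 = 46422.81897
Total PV = 21634.33786 + 46422.81897 = 68057.15683

£68057.16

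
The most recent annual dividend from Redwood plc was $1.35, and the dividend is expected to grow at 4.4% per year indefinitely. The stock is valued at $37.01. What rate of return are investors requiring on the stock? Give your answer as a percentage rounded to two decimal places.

8.21%

D₁ = $1.35 × 1.044 = $1.4094
P = D₁/(r − g) ⇒ r = D₁/P + g = $1.4094/$37.01 + 0.044 = 0.038082 + 0.044 = 0.082082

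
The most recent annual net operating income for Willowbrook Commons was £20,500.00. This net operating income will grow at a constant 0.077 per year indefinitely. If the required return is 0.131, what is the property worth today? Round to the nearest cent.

£408861.11

D₁ = D₀ × (1 + g) = £20,500.00 × 1.077 = £22,078.5000
Growing perpetuity: P = D₁ / (r − g) = £22,078.5000 / (0.131 − 0.077) = £408,861.11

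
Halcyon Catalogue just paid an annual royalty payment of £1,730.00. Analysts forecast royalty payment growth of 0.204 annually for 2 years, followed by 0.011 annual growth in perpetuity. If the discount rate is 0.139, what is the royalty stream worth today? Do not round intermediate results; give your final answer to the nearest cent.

£19030.19

D_1 = 2082.92000
D_2 = 2507.83568
Terminal value at year 2: TV = D_2×(1+g_2)/(r−g_2) = 2535.42187/0.128 = 19807.98338
P_0 = D_1/(1+r)^1 + D_2/(1+r)^2 + TV/(1+r)^2
    = 1828.72695 + 1933.08802 + 15268.37489 = 19030.18986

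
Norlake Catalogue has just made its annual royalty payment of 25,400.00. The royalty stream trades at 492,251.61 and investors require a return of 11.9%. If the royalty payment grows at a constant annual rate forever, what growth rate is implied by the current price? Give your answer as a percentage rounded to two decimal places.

6.41%

P = D₀(1+g)/(r−g) ⇒ P(r−g) = D₀(1+g) ⇒ g(P+D₀) = P·r − D₀
g = (P·r − D₀)/(P + D₀) = (492,251.61×0.119 − 25,400.00) / (492,251.61 + 25,400.00) = 0.064093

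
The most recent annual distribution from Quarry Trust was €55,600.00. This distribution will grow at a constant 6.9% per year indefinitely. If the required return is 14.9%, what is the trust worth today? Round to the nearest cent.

€742955.00

D₁ = D₀ × (1 + g) = €55,600.00 × 1.069 = €59,436.4000
Growing perpetuity: P = D₁ / (r − g) = €59,436.4000 / (0.149 − 0.069) = €742,955.00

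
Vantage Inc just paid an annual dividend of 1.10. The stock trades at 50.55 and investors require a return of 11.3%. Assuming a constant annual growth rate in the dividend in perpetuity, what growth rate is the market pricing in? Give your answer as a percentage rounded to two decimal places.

P = D₀(1+g)/(r−g) ⇒ P(r−g) = D₀(1+g) ⇒ g(P+D₀) = P·r − D₀
g = (P·r − D₀)/(P + D₀) = (50.55×0.113 − 1.10) / (50.55 + 1.10) = 0.089296

8.93%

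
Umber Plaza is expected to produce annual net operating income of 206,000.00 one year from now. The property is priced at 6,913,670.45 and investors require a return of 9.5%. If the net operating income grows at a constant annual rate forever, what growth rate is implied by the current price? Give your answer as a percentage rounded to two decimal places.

P = D₁/(r−g) ⇒ g = r − D₁/P = 0.095 − 206,000.00/6,913,670.45 = 0.065204

6.52%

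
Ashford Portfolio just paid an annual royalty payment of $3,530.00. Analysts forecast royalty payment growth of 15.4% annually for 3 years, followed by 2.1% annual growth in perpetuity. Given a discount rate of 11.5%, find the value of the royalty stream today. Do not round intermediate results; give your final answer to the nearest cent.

D_1 = 4073.62000
D_2 = 4700.95748
D_3 = 5424.90493
Terminal value at year 3: TV = D_3×(1+g_2)/(r−g_2) = 5538.82794/0.094 = 58923.70144
P_0 = D_1/(1+r)^1 + D_2/(1+r)^2 + D_3/(1+r)^3 + TV/(1+r)^3
    = 3653.47085 + 3781.26042 + 3913.51975 + 42507.48578 = 53855.73679

$53855.74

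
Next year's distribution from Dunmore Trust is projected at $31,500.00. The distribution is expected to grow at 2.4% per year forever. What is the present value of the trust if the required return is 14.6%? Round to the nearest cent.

Growing perpetuity: P = D₁ / (r − g) = $31,500.0000 / (0.146 − 0.024) = $258,196.72

$258196.72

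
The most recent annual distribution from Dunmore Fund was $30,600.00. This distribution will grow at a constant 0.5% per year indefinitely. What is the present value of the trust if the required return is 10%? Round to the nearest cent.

D₁ = D₀ × (1 + g) = $30,600.00 × 1.005 = $30,753.0000
Growing perpetuity: P = D₁ / (r − g) = $30,753.0000 / (0.1 − 0.005) = $323,715.79

$323715.79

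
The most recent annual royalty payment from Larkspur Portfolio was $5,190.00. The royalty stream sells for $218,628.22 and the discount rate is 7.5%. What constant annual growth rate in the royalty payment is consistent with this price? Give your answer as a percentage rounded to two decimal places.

P = D₀(1+g)/(r−g) ⇒ P(r−g) = D₀(1+g) ⇒ g(P+D₀) = P·r − D₀
g = (P·r − D₀)/(P + D₀) = ($218,628.22×0.075 − $5,190.00) / ($218,628.22 + $5,190.00) = 0.050072

5.01%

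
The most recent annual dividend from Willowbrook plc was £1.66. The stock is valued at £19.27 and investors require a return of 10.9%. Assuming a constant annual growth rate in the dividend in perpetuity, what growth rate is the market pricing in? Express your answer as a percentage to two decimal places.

2.10%

P = D₀(1+g)/(r−g) ⇒ P(r−g) = D₀(1+g) ⇒ g(P+D₀) = P·r − D₀
g = (P·r − D₀)/(P + D₀) = (£19.27×0.109 − £1.66) / (£19.27 + £1.66) = 0.021043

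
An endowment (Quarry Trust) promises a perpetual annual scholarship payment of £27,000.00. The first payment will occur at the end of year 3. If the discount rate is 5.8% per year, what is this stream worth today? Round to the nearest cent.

Value at end of year 2: C / r = £27,000.00 / 0.058 = £465,517.2414
Discount to today: PV = £465,517.2414 / (1 + 0.058)^2 = £465,517.2414 / 1.119364 = £415,876.55

£415876.55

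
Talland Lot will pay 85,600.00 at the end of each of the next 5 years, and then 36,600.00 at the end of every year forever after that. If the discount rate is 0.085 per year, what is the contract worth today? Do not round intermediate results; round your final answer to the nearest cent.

623679.70

PV of 5-year annuity: 85,600.00 × [1 − (1+0.085)^−5] / 0.085 = 337318.96196
Perpetuity value at year 5: 36,600.00 / 0.085 = 430588.23529
PV of perpetuity: 430588.23529 / (1+0.085)^5 = 286360.73520
Total PV = 337318.96196 + 286360.73520 = 623679.69716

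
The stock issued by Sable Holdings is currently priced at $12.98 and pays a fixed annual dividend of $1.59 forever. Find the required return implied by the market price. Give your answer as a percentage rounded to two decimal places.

12.25%

P = C/r ⇒ r = C/P = $1.59/$12.98 = 0.122496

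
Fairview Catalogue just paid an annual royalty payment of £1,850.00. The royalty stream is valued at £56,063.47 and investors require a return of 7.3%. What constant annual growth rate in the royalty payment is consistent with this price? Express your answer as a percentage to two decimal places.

P = D₀(1+g)/(r−g) ⇒ P(r−g) = D₀(1+g) ⇒ g(P+D₀) = P·r − D₀
g = (P·r − D₀)/(P + D₀) = (£56,063.47×0.073 − £1,850.00) / (£56,063.47 + £1,850.00) = 0.038724

3.87%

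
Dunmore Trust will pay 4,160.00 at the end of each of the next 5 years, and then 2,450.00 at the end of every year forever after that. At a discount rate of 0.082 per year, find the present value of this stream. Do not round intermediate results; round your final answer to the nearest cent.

36669.74

PV of 5-year annuity: 4,160.00 × [1 − (1+0.082)^−5] / 0.082 = 16522.48713
Perpetuity value at year 5: 2,450.00 / 0.082 = 29878.04878
PV of perpetuity: 29878.04878 / (1+0.082)^5 = 20147.25708
Total PV = 16522.48713 + 20147.25708 = 36669.74421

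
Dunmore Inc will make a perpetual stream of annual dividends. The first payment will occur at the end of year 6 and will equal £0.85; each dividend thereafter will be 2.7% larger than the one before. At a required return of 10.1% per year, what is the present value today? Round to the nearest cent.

Value at end of year 5: C₁ / (r − g) = £0.85 / (0.101 − 0.027) = £11.4865
Discount to today: PV = £11.4865 / (1 + 0.101)^5 = £11.4865 / 1.617844 = £7.10

£7.10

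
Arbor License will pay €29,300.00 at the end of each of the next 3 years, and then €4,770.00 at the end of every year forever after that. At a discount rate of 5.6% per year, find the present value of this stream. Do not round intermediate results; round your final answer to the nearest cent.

€151235.85

PV of 3-year annuity: €29,300.00 × [1 − (1+0.056)^−3] / 0.056 = 78902.49451
Perpetuity value at year 3: €4,770.00 / 0.056 = 85178.57143
PV of perpetuity: 85178.57143 / (1+0.056)^3 = 72333.35304
Total PV = 78902.49451 + 72333.35304 = 151235.84755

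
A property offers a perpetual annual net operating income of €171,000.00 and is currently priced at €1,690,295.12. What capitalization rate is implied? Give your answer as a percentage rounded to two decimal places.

10.12%

P = C/r ⇒ r = C/P = €171,000.00/€1,690,295.12 = 0.101166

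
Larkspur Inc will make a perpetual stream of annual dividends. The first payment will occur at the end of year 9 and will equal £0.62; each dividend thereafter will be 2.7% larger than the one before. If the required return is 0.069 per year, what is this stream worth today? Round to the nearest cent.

Value at end of year 8: C₁ / (r − g) = £0.62 / (0.069 − 0.027) = £14.7619
Discount to today: PV = £14.7619 / (1 + 0.069)^8 = £14.7619 / 1.705382 = £8.66

£8.66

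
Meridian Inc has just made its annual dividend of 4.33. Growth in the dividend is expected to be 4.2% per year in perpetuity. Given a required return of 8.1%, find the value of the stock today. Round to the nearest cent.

D₁ = D₀ × (1 + g) = 4.33 × 1.042 = 4.5119
Growing perpetuity: P = D₁ / (r − g) = 4.5119 / (0.081 − 0.042) = 115.69

115.69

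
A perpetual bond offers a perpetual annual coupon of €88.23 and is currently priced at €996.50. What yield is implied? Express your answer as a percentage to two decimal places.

8.85%

P = C/r ⇒ r = C/P = €88.23/€996.50 = 0.088540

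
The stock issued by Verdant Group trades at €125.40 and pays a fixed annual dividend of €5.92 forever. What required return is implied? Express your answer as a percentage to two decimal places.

P = C/r ⇒ r = C/P = €5.92/€125.40 = 0.047209

4.72%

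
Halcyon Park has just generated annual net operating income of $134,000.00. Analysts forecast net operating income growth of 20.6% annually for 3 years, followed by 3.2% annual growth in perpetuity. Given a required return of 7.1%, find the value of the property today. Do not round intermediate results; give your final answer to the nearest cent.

D_1 = 161604.00000
D_2 = 194894.42400
D_3 = 235042.67534
Terminal value at year 3: TV = D_3×(1+g_2)/(r−g_2) = 242564.04096/0.039 = 6219590.79372
P_0 = D_1/(1+r)^1 + D_2/(1+r)^2 + D_3/(1+r)^3 + TV/(1+r)^3
    = 150890.75630 + 169910.59953 + 191327.90200 + 5062830.63744 = 5574959.89527

$5574959.90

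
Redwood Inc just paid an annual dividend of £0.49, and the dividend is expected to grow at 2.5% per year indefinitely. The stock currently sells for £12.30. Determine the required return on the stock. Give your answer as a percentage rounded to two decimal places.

D₁ = £0.49 × 1.025 = £0.5023
P = D₁/(r − g) ⇒ r = D₁/P + g = £0.5023/£12.30 + 0.025 = 0.040833 + 0.025 = 0.065833

6.58%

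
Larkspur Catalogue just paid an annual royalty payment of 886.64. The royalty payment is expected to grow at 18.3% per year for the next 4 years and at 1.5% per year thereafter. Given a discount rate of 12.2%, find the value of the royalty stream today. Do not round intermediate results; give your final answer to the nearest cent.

D_1 = 1048.89512
D_2 = 1240.84293
D_3 = 1467.91718
D_4 = 1736.54603
Terminal value at year 4: TV = D_4×(1+g_2)/(r−g_2) = 1762.59422/0.107 = 16472.84315
P_0 = D_1/(1+r)^1 + D_2/(1+r)^2 + D_3/(1+r)^3 + D_4/(1+r)^4 + TV/(1+r)^4
    = 934.84414 + 985.66899 + 1039.25706 + 1095.75856 + 10394.34520 = 14449.87394

14449.87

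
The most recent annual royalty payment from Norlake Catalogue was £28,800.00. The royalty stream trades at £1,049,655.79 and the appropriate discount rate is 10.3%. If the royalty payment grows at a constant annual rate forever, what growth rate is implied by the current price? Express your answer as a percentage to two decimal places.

7.35%

P = D₀(1+g)/(r−g) ⇒ P(r−g) = D₀(1+g) ⇒ g(P+D₀) = P·r − D₀
g = (P·r − D₀)/(P + D₀) = (£1,049,655.79×0.103 − £28,800.00) / (£1,049,655.79 + £28,800.00) = 0.073545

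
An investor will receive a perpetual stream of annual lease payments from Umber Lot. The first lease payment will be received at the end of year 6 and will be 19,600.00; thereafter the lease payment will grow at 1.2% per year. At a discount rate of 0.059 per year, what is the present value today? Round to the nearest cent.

313096.64

Value at end of year 5: C₁ / (r − g) = 19,600.00 / (0.059 − 0.012) = 417,021.2766
Discount to today: PV = 417,021.2766 / (1 + 0.059)^5 = 417,021.2766 / 1.331925 = 313,096.64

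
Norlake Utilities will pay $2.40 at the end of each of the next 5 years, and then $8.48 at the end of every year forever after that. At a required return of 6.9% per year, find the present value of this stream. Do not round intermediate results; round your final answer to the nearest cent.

$97.90

PV of 5-year annuity: $2.40 × [1 − (1+0.069)^−5] / 0.069 = 9.86688
Perpetuity value at year 5: $8.48 / 0.069 = 122.89855
PV of perpetuity: 122.89855 / (1+0.069)^5 = 88.03558
Total PV = 9.86688 + 88.03558 = 97.90246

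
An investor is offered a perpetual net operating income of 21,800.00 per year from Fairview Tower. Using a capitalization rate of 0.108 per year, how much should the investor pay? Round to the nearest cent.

Level perpetuity: PV = C / r = 21,800.00 / 0.108 = 201,851.85

201851.85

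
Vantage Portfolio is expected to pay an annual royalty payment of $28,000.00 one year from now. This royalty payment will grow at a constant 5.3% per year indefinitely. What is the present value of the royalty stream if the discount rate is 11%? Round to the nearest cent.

Growing perpetuity: P = D₁ / (r − g) = $28,000.0000 / (0.11 − 0.053) = $491,228.07

$491228.07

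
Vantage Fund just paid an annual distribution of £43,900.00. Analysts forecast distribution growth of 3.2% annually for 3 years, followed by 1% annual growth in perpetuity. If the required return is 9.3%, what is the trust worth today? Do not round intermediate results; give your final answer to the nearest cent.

£567201.27

D_1 = 45304.80000
D_2 = 46754.55360
D_3 = 48250.69932
Terminal value at year 3: TV = D_3×(1+g_2)/(r−g_2) = 48733.20631/0.083 = 587147.06396
P_0 = D_1/(1+r)^1 + D_2/(1+r)^2 + D_3/(1+r)^3 + TV/(1+r)^3
    = 41449.95425 + 39136.64482 + 36952.44049 + 449662.22766 = 567201.26723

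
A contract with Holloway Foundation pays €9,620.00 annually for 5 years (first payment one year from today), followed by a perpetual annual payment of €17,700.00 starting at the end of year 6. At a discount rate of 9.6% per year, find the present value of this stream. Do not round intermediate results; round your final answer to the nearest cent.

PV of 5-year annuity: €9,620.00 × [1 − (1+0.096)^−5] / 0.096 = 36843.09565
Perpetuity value at year 5: €17,700.00 / 0.096 = 184375.00000
PV of perpetuity: 184375.00000 / (1+0.096)^5 = 116586.76788
Total PV = 36843.09565 + 116586.76788 = 153429.86353

€153429.86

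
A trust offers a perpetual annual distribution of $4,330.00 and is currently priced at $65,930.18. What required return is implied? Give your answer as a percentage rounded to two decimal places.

6.57%

P = C/r ⇒ r = C/P = $4,330.00/$65,930.18 = 0.065676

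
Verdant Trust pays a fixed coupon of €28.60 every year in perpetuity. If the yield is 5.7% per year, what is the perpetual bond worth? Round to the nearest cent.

€501.75

Level perpetuity: PV = C / r = €28.60 / 0.057 = €501.75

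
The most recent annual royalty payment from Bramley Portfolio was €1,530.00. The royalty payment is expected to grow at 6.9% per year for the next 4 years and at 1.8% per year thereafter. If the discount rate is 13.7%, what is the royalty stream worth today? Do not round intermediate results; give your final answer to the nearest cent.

€15485.37

D_1 = 1635.57000
D_2 = 1748.42433
D_3 = 1869.06561
D_4 = 1998.03114
Terminal value at year 4: TV = D_4×(1+g_2)/(r−g_2) = 2033.99570/0.119 = 17092.40081
P_0 = D_1/(1+r)^1 + D_2/(1+r)^2 + D_3/(1+r)^3 + D_4/(1+r)^4 + TV/(1+r)^4
    = 1438.49604 + 1352.46462 + 1271.57843 + 1195.52976 + 10227.30504 = 15485.37390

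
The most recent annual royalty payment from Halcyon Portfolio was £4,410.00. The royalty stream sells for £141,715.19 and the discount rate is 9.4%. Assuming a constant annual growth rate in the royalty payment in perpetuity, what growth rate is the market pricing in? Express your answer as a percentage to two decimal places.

6.10%

P = D₀(1+g)/(r−g) ⇒ P(r−g) = D₀(1+g) ⇒ g(P+D₀) = P·r − D₀
g = (P·r − D₀)/(P + D₀) = (£141,715.19×0.094 − £4,410.00) / (£141,715.19 + £4,410.00) = 0.060984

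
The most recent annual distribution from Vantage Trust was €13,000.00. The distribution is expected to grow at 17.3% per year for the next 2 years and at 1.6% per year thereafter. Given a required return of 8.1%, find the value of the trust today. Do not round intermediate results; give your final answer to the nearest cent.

D_1 = 15249.00000
D_2 = 17887.07700
Terminal value at year 2: TV = D_2×(1+g_2)/(r−g_2) = 18173.27023/0.065 = 279588.77280
P_0 = D_1/(1+r)^1 + D_2/(1+r)^2 + TV/(1+r)^2
    = 14106.38298 + 15306.92621 + 239259.03124 = 268672.34043

€268672.34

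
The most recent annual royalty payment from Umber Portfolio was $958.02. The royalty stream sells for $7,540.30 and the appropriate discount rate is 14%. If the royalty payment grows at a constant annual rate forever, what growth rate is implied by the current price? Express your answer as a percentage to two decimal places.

1.15%

P = D₀(1+g)/(r−g) ⇒ P(r−g) = D₀(1+g) ⇒ g(P+D₀) = P·r − D₀
g = (P·r − D₀)/(P + D₀) = ($7,540.30×0.14 − $958.02) / ($7,540.30 + $958.02) = 0.011487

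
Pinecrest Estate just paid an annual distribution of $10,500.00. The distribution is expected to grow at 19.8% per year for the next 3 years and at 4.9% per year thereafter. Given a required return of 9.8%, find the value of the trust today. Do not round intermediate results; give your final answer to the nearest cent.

$329559.92

D_1 = 12579.00000
D_2 = 15069.64200
D_3 = 18053.43112
Terminal value at year 3: TV = D_3×(1+g_2)/(r−g_2) = 18938.04924/0.049 = 386490.80083
P_0 = D_1/(1+r)^1 + D_2/(1+r)^2 + D_3/(1+r)^3 + TV/(1+r)^3
    = 11456.28415 + 12499.66158 + 13638.06427 + 291965.90661 = 329559.91662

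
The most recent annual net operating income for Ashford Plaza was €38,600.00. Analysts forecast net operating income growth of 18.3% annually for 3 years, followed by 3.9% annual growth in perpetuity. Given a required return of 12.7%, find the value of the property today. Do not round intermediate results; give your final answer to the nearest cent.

D_1 = 45663.80000
D_2 = 54020.27540
D_3 = 63905.98580
Terminal value at year 3: TV = D_3×(1+g_2)/(r−g_2) = 66398.31924/0.088 = 754526.35505
P_0 = D_1/(1+r)^1 + D_2/(1+r)^2 + D_3/(1+r)^3 + TV/(1+r)^3
    = 40518.01242 + 42531.32981 + 44644.68781 + 527111.71179 = 654805.74183

€654805.74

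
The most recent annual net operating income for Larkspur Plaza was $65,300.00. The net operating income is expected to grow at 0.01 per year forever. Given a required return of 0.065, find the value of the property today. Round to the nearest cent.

$1199145.45

D₁ = D₀ × (1 + g) = $65,300.00 × 1.01 = $65,953.0000
Growing perpetuity: P = D₁ / (r − g) = $65,953.0000 / (0.065 − 0.01) = $1,199,145.45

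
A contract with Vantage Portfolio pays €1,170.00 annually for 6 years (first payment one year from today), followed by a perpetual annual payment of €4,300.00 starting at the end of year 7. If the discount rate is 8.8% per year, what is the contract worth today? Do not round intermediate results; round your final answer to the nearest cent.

€34738.59

PV of 6-year annuity: €1,170.00 × [1 − (1+0.088)^−6] / 0.088 = 5279.96933
Perpetuity value at year 6: €4,300.00 / 0.088 = 48863.63636
PV of perpetuity: 48863.63636 / (1+0.088)^6 = 29458.62088
Total PV = 5279.96933 + 29458.62088 = 34738.59021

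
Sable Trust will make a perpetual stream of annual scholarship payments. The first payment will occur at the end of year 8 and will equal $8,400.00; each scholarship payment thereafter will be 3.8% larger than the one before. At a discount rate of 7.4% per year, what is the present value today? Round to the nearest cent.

Value at end of year 7: C₁ / (r − g) = $8,400.00 / (0.074 − 0.038) = $233,333.3333
Discount to today: PV = $233,333.3333 / (1 + 0.074)^7 = $233,333.3333 / 1.648276 = $141,562.04

$141562.04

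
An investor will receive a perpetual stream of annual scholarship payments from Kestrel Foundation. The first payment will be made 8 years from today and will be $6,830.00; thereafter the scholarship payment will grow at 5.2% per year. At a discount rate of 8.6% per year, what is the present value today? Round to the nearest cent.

$112754.27

Value at end of year 7: C₁ / (r − g) = $6,830.00 / (0.086 − 0.052) = $200,882.3529
Discount to today: PV = $200,882.3529 / (1 + 0.086)^7 = $200,882.3529 / 1.781594 = $112,754.27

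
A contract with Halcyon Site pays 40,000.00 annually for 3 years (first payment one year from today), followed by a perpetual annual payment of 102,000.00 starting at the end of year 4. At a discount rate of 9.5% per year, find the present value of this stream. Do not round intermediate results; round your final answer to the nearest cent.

PV of 3-year annuity: 40,000.00 × [1 − (1+0.095)^−3] / 0.095 = 100356.27311
Perpetuity value at year 3: 102,000.00 / 0.095 = 1073684.21053
PV of perpetuity: 1073684.21053 / (1+0.095)^3 = 817775.71410
Total PV = 100356.27311 + 817775.71410 = 918131.98721

918131.99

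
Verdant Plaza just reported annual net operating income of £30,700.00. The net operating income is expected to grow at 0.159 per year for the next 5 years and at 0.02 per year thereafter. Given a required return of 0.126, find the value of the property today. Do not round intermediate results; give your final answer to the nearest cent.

D_1 = 35581.30000
D_2 = 41238.72670
D_3 = 47795.68425
D_4 = 55395.19804
D_5 = 64203.03453
Terminal value at year 5: TV = D_5×(1+g_2)/(r−g_2) = 65487.09522/0.106 = 617802.78509
P_0 = D_1/(1+r)^1 + D_2/(1+r)^2 + D_3/(1+r)^3 + D_4/(1+r)^4 + D_5/(1+r)^5 + TV/(1+r)^5
    = 31599.73357 + 32525.83589 + 33479.07974 + 34460.26059 + 35470.19718 + 341316.99172 = 508852.09869

£508852.10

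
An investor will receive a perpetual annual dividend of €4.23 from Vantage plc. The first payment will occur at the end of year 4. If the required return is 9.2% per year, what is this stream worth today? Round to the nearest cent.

Value at end of year 3: C / r = €4.23 / 0.092 = €45.9783
Discount to today: PV = €45.9783 / (1 + 0.092)^3 = €45.9783 / 1.302171 = €35.31

€35.31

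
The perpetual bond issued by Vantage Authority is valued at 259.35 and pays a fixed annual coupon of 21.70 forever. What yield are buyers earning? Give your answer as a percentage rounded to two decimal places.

P = C/r ⇒ r = C/P = 21.70/259.35 = 0.083671

8.37%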